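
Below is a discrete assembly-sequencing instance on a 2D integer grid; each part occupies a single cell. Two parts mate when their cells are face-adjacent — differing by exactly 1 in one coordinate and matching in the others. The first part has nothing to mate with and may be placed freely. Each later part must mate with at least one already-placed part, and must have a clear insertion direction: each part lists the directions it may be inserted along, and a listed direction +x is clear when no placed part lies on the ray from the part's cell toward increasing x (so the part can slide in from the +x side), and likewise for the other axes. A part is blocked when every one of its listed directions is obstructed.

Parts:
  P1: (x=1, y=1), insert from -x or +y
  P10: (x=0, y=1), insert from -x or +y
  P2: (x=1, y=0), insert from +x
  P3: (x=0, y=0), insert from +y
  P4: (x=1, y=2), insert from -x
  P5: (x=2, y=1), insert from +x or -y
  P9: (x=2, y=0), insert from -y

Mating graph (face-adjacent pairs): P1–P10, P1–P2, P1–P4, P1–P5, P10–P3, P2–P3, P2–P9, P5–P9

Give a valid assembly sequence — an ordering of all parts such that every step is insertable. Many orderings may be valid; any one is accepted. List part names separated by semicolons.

P2; P9; P5; P3; P1; P4; P10

1. P2@(1, 0) [+x clear] — {P2}
2. P9@(2, 0) [-y clear] — {P2, P9}
3. P5@(2, 1) [+x clear] — {P2, P5, P9}
4. P3@(0, 0) [+y clear] — {P2, P3, P5, P9}
5. P1@(1, 1) [-x clear] — {P1, P2, P3, P5, P9}
6. P4@(1, 2) [-x clear] — {P1, P2, P3, P4, P5, P9}
7. P10@(0, 1) [-x clear] — {P1, P10, P2, P3, P4, P5, P9}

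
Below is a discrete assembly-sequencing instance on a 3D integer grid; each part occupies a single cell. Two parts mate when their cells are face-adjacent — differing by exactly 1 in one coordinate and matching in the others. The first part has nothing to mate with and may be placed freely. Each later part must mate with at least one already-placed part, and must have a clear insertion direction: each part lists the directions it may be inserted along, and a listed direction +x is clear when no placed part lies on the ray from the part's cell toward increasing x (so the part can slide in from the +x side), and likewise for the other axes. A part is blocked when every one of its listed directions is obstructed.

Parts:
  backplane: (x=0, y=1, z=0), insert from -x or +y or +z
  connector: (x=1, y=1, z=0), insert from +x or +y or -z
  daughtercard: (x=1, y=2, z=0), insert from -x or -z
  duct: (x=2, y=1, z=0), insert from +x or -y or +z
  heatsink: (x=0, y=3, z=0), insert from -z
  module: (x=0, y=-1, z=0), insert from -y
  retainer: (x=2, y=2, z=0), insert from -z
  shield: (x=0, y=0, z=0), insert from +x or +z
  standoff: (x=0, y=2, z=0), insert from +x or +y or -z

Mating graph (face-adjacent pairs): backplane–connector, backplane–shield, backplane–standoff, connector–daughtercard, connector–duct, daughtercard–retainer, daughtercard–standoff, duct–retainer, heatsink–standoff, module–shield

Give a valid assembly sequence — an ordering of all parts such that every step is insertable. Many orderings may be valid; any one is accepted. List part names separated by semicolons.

backplane; connector; daughtercard; retainer; duct; shield; module; standoff; heatsink

1. backplane@(0, 1, 0) [-x clear] — {backplane}
2. connector@(1, 1, 0) [+x clear] — {backplane, connector}
3. daughtercard@(1, 2, 0) [-x clear] — {backplane, connector, daughtercard}
4. retainer@(2, 2, 0) [-z clear] — {backplane, connector, daughtercard, retainer}
5. duct@(2, 1, 0) [+x clear] — {backplane, connector, daughtercard, duct, retainer}
6. shield@(0, 0, 0) [+x clear] — {backplane, connector, daughtercard, duct, retainer, shield}
7. module@(0, -1, 0) [-y clear] — {backplane, connector, daughtercard, duct, module, retainer, shield}
8. standoff@(0, 2, 0) [+y clear] — {backplane, connector, daughtercard, duct, module, retainer, shield, standoff}
9. heatsink@(0, 3, 0) [-z clear] — {backplane, connector, daughtercard, duct, heatsink, module, retainer, shield, standoff}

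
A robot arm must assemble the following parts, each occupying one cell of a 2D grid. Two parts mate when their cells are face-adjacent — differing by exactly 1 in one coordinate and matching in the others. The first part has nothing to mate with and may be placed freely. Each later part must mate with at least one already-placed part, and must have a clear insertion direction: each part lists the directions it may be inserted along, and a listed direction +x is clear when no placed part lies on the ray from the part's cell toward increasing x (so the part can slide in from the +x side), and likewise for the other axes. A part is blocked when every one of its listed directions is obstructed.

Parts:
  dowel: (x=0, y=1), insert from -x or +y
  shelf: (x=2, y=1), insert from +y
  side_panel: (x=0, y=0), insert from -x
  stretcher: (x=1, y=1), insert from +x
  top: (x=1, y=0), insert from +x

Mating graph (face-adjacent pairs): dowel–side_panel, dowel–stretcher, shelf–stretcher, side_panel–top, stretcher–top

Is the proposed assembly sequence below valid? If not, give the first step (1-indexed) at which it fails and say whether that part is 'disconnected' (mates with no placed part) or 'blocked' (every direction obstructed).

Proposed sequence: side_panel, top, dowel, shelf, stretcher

Invalid at step 4 (disconnected)

1. side_panel@(0, 0) [-x clear] — {side_panel}
2. top@(1, 0) [+x clear] — {side_panel, top}
3. dowel@(0, 1) [-x clear] — {dowel, side_panel, top}
4. shelf@(2, 1) — no placed neighbour ⇒ disconnected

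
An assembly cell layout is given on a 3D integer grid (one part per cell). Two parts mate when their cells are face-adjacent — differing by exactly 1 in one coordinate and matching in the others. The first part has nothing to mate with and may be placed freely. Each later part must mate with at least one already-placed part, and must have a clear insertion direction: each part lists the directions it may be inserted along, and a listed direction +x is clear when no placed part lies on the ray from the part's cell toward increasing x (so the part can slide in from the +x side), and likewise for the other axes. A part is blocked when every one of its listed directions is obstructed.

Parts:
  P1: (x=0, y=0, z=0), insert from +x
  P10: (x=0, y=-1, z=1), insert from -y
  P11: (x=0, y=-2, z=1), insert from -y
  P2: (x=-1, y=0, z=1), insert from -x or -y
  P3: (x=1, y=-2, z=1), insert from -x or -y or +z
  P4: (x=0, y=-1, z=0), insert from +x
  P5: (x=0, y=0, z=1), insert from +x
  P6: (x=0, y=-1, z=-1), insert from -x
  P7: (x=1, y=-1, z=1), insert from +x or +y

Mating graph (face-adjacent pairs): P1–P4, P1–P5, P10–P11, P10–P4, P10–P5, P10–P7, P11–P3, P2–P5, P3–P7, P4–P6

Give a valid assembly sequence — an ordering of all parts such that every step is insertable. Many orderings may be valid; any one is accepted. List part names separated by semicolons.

1. P1@(0, 0, 0) [+x clear] — {P1}
2. P5@(0, 0, 1) [+x clear] — {P1, P5}
3. P2@(-1, 0, 1) [-x clear] — {P1, P2, P5}
4. P4@(0, -1, 0) [+x clear] — {P1, P2, P4, P5}
5. P6@(0, -1, -1) [-x clear] — {P1, P2, P4, P5, P6}
6. P10@(0, -1, 1) [-y clear] — {P1, P10, P2, P4, P5, P6}
7. P7@(1, -1, 1) [+x clear] — {P1, P10, P2, P4, P5, P6, P7}
8. P11@(0, -2, 1) [-y clear] — {P1, P10, P11, P2, P4, P5, P6, P7}
9. P3@(1, -2, 1) [-y clear] — {P1, P10, P11, P2, P3, P4, P5, P6, P7}

P1; P5; P2; P4; P6; P10; P7; P11; P3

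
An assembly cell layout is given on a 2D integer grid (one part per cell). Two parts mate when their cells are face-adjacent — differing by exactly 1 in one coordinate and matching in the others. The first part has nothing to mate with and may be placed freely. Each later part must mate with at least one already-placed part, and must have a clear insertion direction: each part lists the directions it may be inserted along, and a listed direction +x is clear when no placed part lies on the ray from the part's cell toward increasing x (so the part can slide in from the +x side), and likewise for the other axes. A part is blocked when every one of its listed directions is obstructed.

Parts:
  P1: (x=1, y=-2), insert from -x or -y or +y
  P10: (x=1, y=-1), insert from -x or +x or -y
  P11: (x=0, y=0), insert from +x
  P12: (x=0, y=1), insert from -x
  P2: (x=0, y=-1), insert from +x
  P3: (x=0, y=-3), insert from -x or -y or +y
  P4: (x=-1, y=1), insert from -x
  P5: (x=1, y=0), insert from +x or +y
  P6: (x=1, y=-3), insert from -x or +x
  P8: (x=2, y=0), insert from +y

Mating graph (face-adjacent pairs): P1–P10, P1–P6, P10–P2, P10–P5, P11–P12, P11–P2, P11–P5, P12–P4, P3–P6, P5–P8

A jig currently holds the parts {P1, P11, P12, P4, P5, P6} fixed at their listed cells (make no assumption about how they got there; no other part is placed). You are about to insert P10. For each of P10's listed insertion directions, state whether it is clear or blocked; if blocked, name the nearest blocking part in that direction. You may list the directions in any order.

-x: ray from P10(1, -1) has no placed part ⇒ clear
+x: ray from P10(1, -1) has no placed part ⇒ clear
-y: nearest on ray is P1@(1, -2) ⇒ blocked

+x: clear; -x: clear; -y: blocked by P1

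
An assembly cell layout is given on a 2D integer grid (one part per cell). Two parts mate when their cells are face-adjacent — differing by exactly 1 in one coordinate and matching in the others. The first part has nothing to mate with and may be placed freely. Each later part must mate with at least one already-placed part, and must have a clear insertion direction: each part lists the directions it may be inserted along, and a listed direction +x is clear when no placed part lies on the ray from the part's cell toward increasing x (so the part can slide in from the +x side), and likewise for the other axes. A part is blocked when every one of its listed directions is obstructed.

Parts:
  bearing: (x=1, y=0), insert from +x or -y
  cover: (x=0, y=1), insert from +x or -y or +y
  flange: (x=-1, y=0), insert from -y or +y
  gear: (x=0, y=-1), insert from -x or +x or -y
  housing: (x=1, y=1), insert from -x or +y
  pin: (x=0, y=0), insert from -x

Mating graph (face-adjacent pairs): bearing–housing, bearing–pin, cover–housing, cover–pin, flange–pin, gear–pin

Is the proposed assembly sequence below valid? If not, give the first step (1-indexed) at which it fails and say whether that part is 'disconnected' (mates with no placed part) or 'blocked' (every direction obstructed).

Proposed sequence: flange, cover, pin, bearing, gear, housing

Invalid at step 2 (disconnected)

1. flange@(-1, 0) [-y clear] — {flange}
2. cover@(0, 1) — no placed neighbour ⇒ disconnected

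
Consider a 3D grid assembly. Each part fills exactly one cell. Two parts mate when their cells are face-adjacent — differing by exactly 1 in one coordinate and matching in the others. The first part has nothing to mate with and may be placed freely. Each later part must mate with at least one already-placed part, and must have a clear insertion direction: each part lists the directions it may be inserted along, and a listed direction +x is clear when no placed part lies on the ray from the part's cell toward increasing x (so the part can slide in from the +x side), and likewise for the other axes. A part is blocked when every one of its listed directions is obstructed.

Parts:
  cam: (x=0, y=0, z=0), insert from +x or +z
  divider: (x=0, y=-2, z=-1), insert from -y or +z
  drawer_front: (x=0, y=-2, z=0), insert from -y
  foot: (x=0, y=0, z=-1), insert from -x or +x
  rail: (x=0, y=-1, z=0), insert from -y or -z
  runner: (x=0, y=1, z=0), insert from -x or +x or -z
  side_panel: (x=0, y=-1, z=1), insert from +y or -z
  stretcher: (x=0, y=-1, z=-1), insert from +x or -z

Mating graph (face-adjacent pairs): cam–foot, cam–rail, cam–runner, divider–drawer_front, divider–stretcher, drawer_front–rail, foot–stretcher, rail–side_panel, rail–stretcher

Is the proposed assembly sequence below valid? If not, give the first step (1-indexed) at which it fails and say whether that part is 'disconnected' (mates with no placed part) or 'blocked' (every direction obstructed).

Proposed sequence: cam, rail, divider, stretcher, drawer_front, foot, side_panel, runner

Invalid at step 3 (disconnected)

1. cam@(0, 0, 0) [+x clear] — {cam}
2. rail@(0, -1, 0) [-y clear] — {cam, rail}
3. divider@(0, -2, -1) — no placed neighbour ⇒ disconnected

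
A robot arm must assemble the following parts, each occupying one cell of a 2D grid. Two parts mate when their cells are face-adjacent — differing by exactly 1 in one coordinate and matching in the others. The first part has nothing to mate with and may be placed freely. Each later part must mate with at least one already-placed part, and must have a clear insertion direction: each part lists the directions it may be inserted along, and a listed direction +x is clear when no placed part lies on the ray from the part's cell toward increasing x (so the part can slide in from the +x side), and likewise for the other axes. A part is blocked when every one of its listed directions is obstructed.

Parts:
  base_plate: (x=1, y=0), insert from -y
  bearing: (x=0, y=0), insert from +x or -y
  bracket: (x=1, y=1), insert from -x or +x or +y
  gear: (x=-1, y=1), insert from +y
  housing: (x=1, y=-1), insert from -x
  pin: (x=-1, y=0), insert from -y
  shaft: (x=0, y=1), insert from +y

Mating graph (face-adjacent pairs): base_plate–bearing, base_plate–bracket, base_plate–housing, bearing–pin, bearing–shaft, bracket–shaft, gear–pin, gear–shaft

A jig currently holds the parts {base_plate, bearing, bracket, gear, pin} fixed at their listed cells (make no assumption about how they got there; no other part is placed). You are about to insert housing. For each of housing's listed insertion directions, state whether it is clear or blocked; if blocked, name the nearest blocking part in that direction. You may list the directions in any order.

-x: ray from housing(1, -1) has no placed part ⇒ clear

-x: clear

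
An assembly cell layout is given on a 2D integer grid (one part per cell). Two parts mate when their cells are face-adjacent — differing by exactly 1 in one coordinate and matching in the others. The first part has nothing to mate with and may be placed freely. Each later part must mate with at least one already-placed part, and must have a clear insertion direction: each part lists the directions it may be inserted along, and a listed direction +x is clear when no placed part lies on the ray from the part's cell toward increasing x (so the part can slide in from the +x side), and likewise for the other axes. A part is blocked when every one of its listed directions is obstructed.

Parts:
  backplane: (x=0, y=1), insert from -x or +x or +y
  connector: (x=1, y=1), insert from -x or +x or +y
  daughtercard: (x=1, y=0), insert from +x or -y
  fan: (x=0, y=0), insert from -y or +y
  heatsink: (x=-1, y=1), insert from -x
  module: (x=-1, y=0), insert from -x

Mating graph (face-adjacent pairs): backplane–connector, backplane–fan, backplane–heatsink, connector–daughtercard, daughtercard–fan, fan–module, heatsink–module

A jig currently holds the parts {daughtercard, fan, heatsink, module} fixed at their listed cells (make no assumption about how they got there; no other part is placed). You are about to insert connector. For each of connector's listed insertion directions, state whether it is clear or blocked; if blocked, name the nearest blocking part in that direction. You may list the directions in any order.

-x: nearest on ray is heatsink@(-1, 1) ⇒ blocked
+x: ray from connector(1, 1) has no placed part ⇒ clear
+y: ray from connector(1, 1) has no placed part ⇒ clear

+x: clear; +y: clear; -x: blocked by heatsink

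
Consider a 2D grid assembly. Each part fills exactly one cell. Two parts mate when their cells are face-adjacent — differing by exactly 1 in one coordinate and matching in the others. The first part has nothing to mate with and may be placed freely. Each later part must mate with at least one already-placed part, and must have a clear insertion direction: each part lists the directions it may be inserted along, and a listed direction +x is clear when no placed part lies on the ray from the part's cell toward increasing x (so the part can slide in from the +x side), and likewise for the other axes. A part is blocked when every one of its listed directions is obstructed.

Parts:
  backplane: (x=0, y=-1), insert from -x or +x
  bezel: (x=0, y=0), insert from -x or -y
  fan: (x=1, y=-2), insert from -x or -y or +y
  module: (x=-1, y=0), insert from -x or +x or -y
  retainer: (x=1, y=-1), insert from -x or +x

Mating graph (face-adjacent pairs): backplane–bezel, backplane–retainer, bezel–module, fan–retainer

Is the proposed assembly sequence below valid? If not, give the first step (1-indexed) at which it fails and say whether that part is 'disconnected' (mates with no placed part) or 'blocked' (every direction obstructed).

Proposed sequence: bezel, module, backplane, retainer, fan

1. bezel@(0, 0) [-x clear] — {bezel}
2. module@(-1, 0) [-x clear] — {bezel, module}
3. backplane@(0, -1) [-x clear] — {backplane, bezel, module}
4. retainer@(1, -1) [+x clear] — {backplane, bezel, module, retainer}
5. fan@(1, -2) [-x clear] — {backplane, bezel, fan, module, retainer}

Valid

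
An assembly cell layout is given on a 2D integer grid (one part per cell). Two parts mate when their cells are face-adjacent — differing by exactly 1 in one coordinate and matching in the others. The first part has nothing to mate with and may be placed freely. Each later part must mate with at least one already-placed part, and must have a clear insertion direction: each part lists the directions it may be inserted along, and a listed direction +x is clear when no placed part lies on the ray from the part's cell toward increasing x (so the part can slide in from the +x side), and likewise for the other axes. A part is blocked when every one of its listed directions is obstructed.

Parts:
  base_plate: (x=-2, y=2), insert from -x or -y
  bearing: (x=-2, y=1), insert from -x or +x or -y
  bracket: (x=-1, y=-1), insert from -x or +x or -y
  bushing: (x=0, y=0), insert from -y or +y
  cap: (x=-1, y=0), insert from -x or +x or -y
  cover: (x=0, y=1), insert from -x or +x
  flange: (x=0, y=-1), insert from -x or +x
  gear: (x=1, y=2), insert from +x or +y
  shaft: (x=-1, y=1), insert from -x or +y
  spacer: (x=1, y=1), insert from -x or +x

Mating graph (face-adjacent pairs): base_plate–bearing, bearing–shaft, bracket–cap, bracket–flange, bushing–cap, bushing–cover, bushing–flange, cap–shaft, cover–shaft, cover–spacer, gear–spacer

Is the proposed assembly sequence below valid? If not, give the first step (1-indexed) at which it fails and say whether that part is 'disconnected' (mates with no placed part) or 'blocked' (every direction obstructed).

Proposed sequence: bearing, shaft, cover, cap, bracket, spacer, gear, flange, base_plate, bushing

Invalid at step 10 (blocked)

1. bearing@(-2, 1) [-x clear] — {bearing}
2. shaft@(-1, 1) [+y clear] — {bearing, shaft}
3. cover@(0, 1) [+x clear] — {bearing, cover, shaft}
4. cap@(-1, 0) [-x clear] — {bearing, cap, cover, shaft}
5. bracket@(-1, -1) [-x clear] — {bearing, bracket, cap, cover, shaft}
6. spacer@(1, 1) [+x clear] — {bearing, bracket, cap, cover, shaft, spacer}
7. gear@(1, 2) [+x clear] — {bearing, bracket, cap, cover, gear, shaft, spacer}
8. flange@(0, -1) [+x clear] — {bearing, bracket, cap, cover, flange, gear, shaft, spacer}
9. base_plate@(-2, 2) [-x clear] — {base_plate, bearing, bracket, cap, cover, flange, gear, shaft, spacer}
10. bushing@(0, 0) — -y/+y all obstructed ⇒ blocked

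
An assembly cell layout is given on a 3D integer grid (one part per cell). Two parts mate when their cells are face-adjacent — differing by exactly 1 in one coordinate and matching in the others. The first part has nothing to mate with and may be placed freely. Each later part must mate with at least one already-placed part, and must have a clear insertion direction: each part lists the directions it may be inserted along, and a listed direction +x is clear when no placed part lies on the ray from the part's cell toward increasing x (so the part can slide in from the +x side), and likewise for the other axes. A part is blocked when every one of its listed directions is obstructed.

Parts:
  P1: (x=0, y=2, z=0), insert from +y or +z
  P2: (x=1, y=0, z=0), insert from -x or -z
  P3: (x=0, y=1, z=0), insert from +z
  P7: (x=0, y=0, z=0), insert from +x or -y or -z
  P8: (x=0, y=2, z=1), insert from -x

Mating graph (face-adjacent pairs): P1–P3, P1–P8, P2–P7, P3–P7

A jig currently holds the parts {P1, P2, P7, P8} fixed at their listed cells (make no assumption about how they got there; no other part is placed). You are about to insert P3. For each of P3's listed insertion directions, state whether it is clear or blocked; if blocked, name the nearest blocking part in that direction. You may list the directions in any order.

+z: clear

+z: ray from P3(0, 1, 0) has no placed part ⇒ clear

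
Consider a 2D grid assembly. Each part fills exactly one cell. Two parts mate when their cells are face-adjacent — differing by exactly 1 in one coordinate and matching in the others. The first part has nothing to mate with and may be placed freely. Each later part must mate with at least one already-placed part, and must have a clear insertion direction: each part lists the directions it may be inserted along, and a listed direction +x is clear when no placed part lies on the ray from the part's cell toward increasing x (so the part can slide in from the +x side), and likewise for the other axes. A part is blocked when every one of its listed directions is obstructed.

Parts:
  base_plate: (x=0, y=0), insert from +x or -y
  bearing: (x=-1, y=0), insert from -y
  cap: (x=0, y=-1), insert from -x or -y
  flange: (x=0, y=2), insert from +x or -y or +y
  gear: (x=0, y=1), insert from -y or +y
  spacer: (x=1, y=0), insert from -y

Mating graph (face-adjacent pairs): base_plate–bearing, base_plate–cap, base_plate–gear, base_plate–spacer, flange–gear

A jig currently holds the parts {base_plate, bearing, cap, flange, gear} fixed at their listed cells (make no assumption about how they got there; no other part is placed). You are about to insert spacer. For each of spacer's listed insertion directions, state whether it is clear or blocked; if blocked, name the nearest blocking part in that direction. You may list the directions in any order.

-y: ray from spacer(1, 0) has no placed part ⇒ clear

-y: clear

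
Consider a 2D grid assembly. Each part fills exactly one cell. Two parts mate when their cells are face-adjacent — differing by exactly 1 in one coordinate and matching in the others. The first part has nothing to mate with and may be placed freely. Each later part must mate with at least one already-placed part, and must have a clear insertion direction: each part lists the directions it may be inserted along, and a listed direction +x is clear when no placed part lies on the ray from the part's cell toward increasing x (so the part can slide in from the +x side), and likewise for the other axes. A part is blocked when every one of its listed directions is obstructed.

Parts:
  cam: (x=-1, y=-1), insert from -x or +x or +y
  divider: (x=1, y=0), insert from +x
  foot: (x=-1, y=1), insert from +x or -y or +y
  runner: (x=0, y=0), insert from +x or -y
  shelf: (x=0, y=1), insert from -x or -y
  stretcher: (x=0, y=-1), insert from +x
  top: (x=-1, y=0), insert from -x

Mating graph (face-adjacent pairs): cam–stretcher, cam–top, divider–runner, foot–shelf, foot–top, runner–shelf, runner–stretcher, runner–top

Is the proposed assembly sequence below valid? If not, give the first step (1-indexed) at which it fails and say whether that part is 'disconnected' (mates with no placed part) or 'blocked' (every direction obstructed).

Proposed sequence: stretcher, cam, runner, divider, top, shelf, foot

Valid

1. stretcher@(0, -1) [+x clear] — {stretcher}
2. cam@(-1, -1) [-x clear] — {cam, stretcher}
3. runner@(0, 0) [+x clear] — {cam, runner, stretcher}
4. divider@(1, 0) [+x clear] — {cam, divider, runner, stretcher}
5. top@(-1, 0) [-x clear] — {cam, divider, runner, stretcher, top}
6. shelf@(0, 1) [-x clear] — {cam, divider, runner, shelf, stretcher, top}
7. foot@(-1, 1) [+y clear] — {cam, divider, foot, runner, shelf, stretcher, top}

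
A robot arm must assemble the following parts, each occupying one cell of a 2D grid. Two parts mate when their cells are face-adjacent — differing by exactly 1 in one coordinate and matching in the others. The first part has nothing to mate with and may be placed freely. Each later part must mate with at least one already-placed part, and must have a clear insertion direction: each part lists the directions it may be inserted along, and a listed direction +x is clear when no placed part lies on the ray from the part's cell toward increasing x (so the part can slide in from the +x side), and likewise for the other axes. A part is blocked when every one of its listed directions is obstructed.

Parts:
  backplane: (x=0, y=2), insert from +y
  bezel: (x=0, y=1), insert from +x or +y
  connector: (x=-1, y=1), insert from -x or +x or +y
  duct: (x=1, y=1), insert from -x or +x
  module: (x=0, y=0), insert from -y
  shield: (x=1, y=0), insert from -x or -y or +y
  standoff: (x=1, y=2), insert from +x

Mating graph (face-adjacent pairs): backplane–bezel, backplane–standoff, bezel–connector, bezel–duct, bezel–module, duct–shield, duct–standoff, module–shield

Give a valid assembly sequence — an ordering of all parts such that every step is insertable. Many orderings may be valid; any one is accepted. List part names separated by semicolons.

connector; bezel; duct; shield; module; backplane; standoff

1. connector@(-1, 1) [-x clear] — {connector}
2. bezel@(0, 1) [+x clear] — {bezel, connector}
3. duct@(1, 1) [+x clear] — {bezel, connector, duct}
4. shield@(1, 0) [-x clear] — {bezel, connector, duct, shield}
5. module@(0, 0) [-y clear] — {bezel, connector, duct, module, shield}
6. backplane@(0, 2) [+y clear] — {backplane, bezel, connector, duct, module, shield}
7. standoff@(1, 2) [+x clear] — {backplane, bezel, connector, duct, module, shield, standoff}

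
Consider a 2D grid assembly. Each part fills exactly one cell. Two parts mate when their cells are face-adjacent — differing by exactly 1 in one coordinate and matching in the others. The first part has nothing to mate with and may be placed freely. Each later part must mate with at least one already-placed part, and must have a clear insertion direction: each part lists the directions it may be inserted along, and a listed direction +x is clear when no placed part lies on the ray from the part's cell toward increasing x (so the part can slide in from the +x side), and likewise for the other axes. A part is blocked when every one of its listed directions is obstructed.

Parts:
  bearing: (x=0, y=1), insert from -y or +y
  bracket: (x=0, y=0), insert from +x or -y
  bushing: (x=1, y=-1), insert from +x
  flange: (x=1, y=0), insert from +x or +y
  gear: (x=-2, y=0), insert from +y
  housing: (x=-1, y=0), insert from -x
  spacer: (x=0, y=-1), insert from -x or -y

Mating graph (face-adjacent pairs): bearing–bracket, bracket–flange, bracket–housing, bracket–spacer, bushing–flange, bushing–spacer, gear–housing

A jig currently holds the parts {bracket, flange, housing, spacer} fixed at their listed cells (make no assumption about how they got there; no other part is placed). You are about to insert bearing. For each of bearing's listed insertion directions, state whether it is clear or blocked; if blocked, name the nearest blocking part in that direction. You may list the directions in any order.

-y: nearest on ray is bracket@(0, 0) ⇒ blocked
+y: ray from bearing(0, 1) has no placed part ⇒ clear

+y: clear; -y: blocked by bracket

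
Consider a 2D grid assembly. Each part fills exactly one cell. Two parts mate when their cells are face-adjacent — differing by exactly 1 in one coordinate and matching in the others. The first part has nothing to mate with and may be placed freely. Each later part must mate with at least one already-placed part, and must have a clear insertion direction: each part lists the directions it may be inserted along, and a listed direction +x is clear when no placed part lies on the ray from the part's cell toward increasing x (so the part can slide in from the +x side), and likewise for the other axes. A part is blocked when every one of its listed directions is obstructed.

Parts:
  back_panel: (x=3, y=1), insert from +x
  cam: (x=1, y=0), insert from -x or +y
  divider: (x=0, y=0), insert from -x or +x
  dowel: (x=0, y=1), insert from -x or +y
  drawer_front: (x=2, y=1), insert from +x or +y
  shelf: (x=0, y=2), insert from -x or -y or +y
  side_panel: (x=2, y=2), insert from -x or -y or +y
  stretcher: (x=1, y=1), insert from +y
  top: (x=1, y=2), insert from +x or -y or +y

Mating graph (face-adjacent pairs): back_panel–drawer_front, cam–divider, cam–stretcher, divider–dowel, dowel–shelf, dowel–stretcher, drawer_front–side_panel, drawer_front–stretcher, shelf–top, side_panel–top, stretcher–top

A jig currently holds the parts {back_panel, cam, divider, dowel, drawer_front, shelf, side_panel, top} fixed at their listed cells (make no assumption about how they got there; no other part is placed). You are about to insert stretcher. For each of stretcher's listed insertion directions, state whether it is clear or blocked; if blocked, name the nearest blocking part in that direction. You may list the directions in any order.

+y: nearest on ray is top@(1, 2) ⇒ blocked

+y: blocked by top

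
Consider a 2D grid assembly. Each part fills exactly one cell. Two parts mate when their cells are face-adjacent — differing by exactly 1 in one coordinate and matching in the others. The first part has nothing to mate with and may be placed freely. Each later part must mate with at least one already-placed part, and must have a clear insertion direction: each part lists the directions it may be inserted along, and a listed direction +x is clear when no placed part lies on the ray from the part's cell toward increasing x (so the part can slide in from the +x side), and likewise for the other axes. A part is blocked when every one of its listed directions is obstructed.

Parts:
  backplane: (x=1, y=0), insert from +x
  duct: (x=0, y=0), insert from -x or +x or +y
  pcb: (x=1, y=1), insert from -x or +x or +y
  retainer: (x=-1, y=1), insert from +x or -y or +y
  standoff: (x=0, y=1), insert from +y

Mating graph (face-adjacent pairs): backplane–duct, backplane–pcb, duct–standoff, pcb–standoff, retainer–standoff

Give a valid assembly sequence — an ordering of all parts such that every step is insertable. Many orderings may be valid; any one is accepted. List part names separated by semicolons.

1. retainer@(-1, 1) [+x clear] — {retainer}
2. standoff@(0, 1) [+y clear] — {retainer, standoff}
3. pcb@(1, 1) [+x clear] — {pcb, retainer, standoff}
4. duct@(0, 0) [-x clear] — {duct, pcb, retainer, standoff}
5. backplane@(1, 0) [+x clear] — {backplane, duct, pcb, retainer, standoff}

retainer; standoff; pcb; duct; backplane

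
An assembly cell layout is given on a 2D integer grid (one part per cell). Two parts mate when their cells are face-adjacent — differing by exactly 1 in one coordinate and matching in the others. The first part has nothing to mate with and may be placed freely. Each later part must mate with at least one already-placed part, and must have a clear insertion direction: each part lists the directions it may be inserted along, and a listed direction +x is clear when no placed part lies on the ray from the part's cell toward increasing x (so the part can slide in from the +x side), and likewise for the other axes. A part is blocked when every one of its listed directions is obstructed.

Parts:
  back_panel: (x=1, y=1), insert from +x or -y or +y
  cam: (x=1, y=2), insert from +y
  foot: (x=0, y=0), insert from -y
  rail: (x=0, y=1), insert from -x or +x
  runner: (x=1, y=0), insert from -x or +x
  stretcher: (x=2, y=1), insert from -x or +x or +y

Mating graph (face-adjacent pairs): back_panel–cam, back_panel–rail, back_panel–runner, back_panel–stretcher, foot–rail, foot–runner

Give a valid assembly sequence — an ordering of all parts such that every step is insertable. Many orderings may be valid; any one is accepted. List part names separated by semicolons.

cam; back_panel; stretcher; rail; foot; runner

1. cam@(1, 2) [+y clear] — {cam}
2. back_panel@(1, 1) [+x clear] — {back_panel, cam}
3. stretcher@(2, 1) [+x clear] — {back_panel, cam, stretcher}
4. rail@(0, 1) [-x clear] — {back_panel, cam, rail, stretcher}
5. foot@(0, 0) [-y clear] — {back_panel, cam, foot, rail, stretcher}
6. runner@(1, 0) [+x clear] — {back_panel, cam, foot, rail, runner, stretcher}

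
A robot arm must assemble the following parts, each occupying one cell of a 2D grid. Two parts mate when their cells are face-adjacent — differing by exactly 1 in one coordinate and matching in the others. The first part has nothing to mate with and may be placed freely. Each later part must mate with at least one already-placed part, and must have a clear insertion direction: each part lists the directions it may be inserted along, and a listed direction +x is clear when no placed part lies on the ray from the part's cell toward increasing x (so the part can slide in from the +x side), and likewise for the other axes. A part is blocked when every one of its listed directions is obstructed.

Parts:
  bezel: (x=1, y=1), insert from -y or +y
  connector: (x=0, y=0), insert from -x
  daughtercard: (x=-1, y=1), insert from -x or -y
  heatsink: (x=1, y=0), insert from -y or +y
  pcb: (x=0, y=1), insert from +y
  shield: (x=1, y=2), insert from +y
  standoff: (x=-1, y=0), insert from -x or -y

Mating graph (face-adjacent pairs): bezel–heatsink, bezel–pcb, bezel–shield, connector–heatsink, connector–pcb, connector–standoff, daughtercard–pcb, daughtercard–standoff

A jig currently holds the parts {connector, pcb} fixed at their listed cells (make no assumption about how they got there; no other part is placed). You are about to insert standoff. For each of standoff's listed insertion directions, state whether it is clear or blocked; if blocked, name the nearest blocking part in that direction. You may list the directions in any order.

-x: ray from standoff(-1, 0) has no placed part ⇒ clear
-y: ray from standoff(-1, 0) has no placed part ⇒ clear

-x: clear; -y: clear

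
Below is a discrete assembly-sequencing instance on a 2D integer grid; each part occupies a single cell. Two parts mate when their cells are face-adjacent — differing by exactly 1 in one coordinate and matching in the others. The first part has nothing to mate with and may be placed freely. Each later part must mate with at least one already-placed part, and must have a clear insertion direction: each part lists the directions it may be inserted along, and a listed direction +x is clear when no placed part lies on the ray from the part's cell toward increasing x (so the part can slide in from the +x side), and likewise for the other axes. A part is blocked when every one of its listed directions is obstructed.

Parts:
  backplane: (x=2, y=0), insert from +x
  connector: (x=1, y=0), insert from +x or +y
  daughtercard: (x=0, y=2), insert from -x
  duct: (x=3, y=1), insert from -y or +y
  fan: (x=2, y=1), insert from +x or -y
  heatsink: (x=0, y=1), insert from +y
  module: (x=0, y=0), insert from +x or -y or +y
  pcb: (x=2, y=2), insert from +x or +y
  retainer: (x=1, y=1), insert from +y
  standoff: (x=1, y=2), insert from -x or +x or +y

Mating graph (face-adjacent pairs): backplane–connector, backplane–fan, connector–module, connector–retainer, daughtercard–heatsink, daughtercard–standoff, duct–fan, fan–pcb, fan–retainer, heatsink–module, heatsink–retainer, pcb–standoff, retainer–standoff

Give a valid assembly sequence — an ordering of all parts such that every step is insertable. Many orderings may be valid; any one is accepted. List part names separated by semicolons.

connector; backplane; retainer; standoff; pcb; heatsink; daughtercard; module; fan; duct

1. connector@(1, 0) [+x clear] — {connector}
2. backplane@(2, 0) [+x clear] — {backplane, connector}
3. retainer@(1, 1) [+y clear] — {backplane, connector, retainer}
4. standoff@(1, 2) [-x clear] — {backplane, connector, retainer, standoff}
5. pcb@(2, 2) [+x clear] — {backplane, connector, pcb, retainer, standoff}
6. heatsink@(0, 1) [+y clear] — {backplane, connector, heatsink, pcb, retainer, standoff}
7. daughtercard@(0, 2) [-x clear] — {backplane, connector, daughtercard, heatsink, pcb, retainer, standoff}
8. module@(0, 0) [-y clear] — {backplane, connector, daughtercard, heatsink, module, pcb, retainer, standoff}
9. fan@(2, 1) [+x clear] — {backplane, connector, daughtercard, fan, heatsink, module, pcb, retainer, standoff}
10. duct@(3, 1) [-y clear] — {backplane, connector, daughtercard, duct, fan, heatsink, module, pcb, retainer, standoff}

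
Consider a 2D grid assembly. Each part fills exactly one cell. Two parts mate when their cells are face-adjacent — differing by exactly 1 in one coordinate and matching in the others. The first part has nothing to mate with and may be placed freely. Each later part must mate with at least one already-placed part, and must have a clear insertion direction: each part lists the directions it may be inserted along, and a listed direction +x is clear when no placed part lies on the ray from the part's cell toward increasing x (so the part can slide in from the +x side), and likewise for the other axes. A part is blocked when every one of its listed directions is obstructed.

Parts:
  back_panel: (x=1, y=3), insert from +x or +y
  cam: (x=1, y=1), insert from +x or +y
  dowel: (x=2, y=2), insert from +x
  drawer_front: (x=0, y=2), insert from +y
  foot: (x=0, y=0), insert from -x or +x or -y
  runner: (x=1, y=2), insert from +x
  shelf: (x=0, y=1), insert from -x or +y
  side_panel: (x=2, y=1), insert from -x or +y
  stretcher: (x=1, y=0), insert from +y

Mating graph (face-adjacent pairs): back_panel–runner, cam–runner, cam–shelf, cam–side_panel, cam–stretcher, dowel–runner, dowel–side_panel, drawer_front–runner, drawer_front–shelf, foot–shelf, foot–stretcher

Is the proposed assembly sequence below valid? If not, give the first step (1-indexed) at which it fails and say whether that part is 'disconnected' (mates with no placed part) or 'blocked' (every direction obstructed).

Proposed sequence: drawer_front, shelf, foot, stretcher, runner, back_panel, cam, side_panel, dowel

1. drawer_front@(0, 2) [+y clear] — {drawer_front}
2. shelf@(0, 1) [-x clear] — {drawer_front, shelf}
3. foot@(0, 0) [-x clear] — {drawer_front, foot, shelf}
4. stretcher@(1, 0) [+y clear] — {drawer_front, foot, shelf, stretcher}
5. runner@(1, 2) [+x clear] — {drawer_front, foot, runner, shelf, stretcher}
6. back_panel@(1, 3) [+x clear] — {back_panel, drawer_front, foot, runner, shelf, stretcher}
7. cam@(1, 1) [+x clear] — {back_panel, cam, drawer_front, foot, runner, shelf, stretcher}
8. side_panel@(2, 1) [+y clear] — {back_panel, cam, drawer_front, foot, runner, shelf, side_panel, stretcher}
9. dowel@(2, 2) [+x clear] — {back_panel, cam, dowel, drawer_front, foot, runner, shelf, side_panel, stretcher}

Valid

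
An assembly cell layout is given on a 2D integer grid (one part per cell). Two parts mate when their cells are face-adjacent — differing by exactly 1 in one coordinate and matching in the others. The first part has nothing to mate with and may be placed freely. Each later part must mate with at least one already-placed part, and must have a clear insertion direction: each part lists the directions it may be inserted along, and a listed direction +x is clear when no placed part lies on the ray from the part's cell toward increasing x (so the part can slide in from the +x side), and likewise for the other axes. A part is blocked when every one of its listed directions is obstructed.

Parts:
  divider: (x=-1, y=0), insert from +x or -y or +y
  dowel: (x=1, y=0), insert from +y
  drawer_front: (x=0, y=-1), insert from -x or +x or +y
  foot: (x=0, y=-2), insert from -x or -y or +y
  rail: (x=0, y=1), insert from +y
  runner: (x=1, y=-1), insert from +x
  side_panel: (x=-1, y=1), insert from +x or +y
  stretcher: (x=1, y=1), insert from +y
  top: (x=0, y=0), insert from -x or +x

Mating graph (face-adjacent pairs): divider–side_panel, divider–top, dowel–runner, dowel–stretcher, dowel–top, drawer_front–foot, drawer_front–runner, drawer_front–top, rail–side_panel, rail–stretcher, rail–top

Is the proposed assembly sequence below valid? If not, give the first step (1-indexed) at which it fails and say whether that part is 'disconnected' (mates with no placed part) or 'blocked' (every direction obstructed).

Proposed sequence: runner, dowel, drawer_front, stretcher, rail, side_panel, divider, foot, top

1. runner@(1, -1) [+x clear] — {runner}
2. dowel@(1, 0) [+y clear] — {dowel, runner}
3. drawer_front@(0, -1) [-x clear] — {dowel, drawer_front, runner}
4. stretcher@(1, 1) [+y clear] — {dowel, drawer_front, runner, stretcher}
5. rail@(0, 1) [+y clear] — {dowel, drawer_front, rail, runner, stretcher}
6. side_panel@(-1, 1) [+y clear] — {dowel, drawer_front, rail, runner, side_panel, stretcher}
7. divider@(-1, 0) [-y clear] — {divider, dowel, drawer_front, rail, runner, side_panel, stretcher}
8. foot@(0, -2) [-x clear] — {divider, dowel, drawer_front, foot, rail, runner, side_panel, stretcher}
9. top@(0, 0) — -x/+x all obstructed ⇒ blocked

Invalid at step 9 (blocked)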